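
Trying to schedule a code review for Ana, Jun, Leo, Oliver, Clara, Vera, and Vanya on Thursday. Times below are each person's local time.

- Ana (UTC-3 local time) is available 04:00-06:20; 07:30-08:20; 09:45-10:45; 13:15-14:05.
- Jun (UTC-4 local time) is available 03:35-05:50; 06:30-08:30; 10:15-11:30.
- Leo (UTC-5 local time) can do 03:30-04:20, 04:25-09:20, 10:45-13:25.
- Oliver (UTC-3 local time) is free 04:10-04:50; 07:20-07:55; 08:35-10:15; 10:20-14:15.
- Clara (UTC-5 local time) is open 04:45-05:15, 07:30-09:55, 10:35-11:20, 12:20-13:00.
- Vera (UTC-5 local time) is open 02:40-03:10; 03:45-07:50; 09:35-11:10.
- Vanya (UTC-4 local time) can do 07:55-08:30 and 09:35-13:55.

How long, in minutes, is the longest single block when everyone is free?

Ana in UTC: 07:00-09:20, 10:30-11:20, 12:45-13:45, 16:15-17:05 (add 3h to convert from UTC-3).
Jun in UTC: 07:35-09:50, 10:30-12:30, 14:15-15:30 (add 4h to convert from UTC-4).
Leo in UTC: 08:30-09:20, 09:25-14:20, 15:45-18:25 (add 5h to convert from UTC-5).
Oliver in UTC: 07:10-07:50, 10:20-10:55, 11:35-13:15, 13:20-17:15 (add 3h to convert from UTC-3).
Clara in UTC: 09:45-10:15, 12:30-14:55, 15:35-16:20, 17:20-18:00 (add 5h to convert from UTC-5).
Vera in UTC: 07:40-08:10, 08:45-12:50, 14:35-16:10 (add 5h to convert from UTC-5).
Vanya in UTC: 11:55-12:30, 13:35-17:55 (add 4h to convert from UTC-4).
Ana ∩ Jun: 07:35-09:20, 10:30-11:20.
Ana ∩ Jun ∩ Leo: 08:30-09:20, 10:30-11:20.
Ana ∩ Jun ∩ Leo ∩ Oliver: 10:30-10:55.
Ana ∩ Jun ∩ Leo ∩ Oliver ∩ Clara: ∅.
Ana ∩ Jun ∩ Leo ∩ Oliver ∩ Clara ∩ Vera: ∅.
Ana ∩ Jun ∩ Leo ∩ Oliver ∩ Clara ∩ Vera ∩ Vanya: ∅.
There is no time when everyone is free.
No common window exists, so the longest block is 0 minutes.

0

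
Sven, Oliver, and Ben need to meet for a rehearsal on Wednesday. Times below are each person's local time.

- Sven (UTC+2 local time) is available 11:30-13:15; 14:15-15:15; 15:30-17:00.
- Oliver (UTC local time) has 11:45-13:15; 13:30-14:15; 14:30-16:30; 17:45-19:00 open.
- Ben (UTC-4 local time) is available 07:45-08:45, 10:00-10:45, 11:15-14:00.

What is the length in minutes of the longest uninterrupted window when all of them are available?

Sven in UTC: 09:30-11:15, 12:15-13:15, 13:30-15:00 (subtract 2h to convert from UTC+2).
Oliver in UTC: 11:45-13:15, 13:30-14:15, 14:30-16:30, 17:45-19:00.
Ben in UTC: 11:45-12:45, 14:00-14:45, 15:15-18:00 (add 4h to convert from UTC-4).
Sven ∩ Oliver: 12:15-13:15, 13:30-14:15, 14:30-15:00.
Sven ∩ Oliver ∩ Ben: 12:15-12:45, 14:00-14:15, 14:30-14:45.
The longest is 12:15-12:45 at 30 minutes.

30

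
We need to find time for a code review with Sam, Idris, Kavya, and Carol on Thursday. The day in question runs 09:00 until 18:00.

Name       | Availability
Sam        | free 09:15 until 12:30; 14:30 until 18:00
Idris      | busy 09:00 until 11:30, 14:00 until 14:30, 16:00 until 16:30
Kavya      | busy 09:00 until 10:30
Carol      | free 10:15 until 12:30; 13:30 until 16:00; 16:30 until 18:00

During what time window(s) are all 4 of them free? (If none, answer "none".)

11:30-12:30, 14:30-16:00, 16:30-18:00

Sam free: 09:15-12:30, 14:30-18:00.
Idris free: 11:30-14:00, 14:30-16:00, 16:30-18:00 (invert busy blocks within the working day).
Kavya free: 10:30-18:00 (invert busy blocks within the working day).
Carol free: 10:15-12:30, 13:30-16:00, 16:30-18:00.
Sam ∩ Idris: 11:30-12:30, 14:30-16:00, 16:30-18:00.
Sam ∩ Idris ∩ Kavya: 11:30-12:30, 14:30-16:00, 16:30-18:00.
Sam ∩ Idris ∩ Kavya ∩ Carol: 11:30-12:30, 14:30-16:00, 16:30-18:00.
Those are the intersection windows.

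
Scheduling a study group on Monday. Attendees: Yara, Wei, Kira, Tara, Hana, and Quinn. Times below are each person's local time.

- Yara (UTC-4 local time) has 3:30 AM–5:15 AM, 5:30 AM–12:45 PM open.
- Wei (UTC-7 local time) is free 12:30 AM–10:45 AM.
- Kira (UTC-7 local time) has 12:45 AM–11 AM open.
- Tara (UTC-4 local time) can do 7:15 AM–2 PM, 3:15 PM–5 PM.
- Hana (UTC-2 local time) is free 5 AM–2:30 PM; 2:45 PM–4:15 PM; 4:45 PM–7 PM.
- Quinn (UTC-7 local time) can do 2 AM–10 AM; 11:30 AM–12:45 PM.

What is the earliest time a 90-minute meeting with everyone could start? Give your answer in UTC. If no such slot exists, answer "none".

11:15

Yara in UTC: 07:30-09:15, 09:30-16:45 (add 4h to convert from UTC-4).
Wei in UTC: 07:30-17:45 (add 7h to convert from UTC-7).
Kira in UTC: 07:45-18:00 (add 7h to convert from UTC-7).
Tara in UTC: 11:15-18:00, 19:15-21:00 (add 4h to convert from UTC-4).
Hana in UTC: 07:00-16:30, 16:45-18:15, 18:45-21:00 (add 2h to convert from UTC-2).
Quinn in UTC: 09:00-17:00, 18:30-19:45 (add 7h to convert from UTC-7).
Yara ∩ Wei: 07:30-09:15, 09:30-16:45.
Yara ∩ Wei ∩ Kira: 07:45-09:15, 09:30-16:45.
Yara ∩ Wei ∩ Kira ∩ Tara: 11:15-16:45.
Yara ∩ Wei ∩ Kira ∩ Tara ∩ Hana: 11:15-16:30.
Yara ∩ Wei ∩ Kira ∩ Tara ∩ Hana ∩ Quinn: 11:15-16:30.
The first common window of at least 90 minutes is 11:15-16:30, so the earliest start is 11:15.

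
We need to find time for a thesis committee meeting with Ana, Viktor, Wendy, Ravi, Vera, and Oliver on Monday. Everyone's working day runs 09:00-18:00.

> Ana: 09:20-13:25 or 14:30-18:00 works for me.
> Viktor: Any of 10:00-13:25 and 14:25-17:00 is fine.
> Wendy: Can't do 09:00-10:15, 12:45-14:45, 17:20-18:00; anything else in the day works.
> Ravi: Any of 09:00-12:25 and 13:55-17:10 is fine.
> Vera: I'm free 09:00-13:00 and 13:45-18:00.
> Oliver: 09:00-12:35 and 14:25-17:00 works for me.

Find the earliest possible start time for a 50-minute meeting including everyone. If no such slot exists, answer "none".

10:15

Ana free: 09:20-13:25, 14:30-18:00.
Viktor free: 10:00-13:25, 14:25-17:00.
Wendy free: 10:15-12:45, 14:45-17:20 (invert busy blocks within the working day).
Ravi free: 09:00-12:25, 13:55-17:10.
Vera free: 09:00-13:00, 13:45-18:00.
Oliver free: 09:00-12:35, 14:25-17:00.
Ana ∩ Viktor: 10:00-13:25, 14:30-17:00.
Ana ∩ Viktor ∩ Wendy: 10:15-12:45, 14:45-17:00.
Ana ∩ Viktor ∩ Wendy ∩ Ravi: 10:15-12:25, 14:45-17:00.
Ana ∩ Viktor ∩ Wendy ∩ Ravi ∩ Vera: 10:15-12:25, 14:45-17:00.
Ana ∩ Viktor ∩ Wendy ∩ Ravi ∩ Vera ∩ Oliver: 10:15-12:25, 14:45-17:00.
The first common window of at least 50 minutes is 10:15-12:25, so the earliest start is 10:15.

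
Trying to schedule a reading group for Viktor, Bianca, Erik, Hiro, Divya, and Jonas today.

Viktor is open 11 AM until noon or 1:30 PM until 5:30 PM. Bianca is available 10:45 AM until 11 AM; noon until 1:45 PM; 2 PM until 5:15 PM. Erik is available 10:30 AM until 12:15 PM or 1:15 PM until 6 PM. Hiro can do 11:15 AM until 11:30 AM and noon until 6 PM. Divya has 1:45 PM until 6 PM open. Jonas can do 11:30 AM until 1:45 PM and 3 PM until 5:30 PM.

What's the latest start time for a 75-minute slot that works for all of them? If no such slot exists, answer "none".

Viktor ∩ Bianca: 13:30-13:45, 14:00-17:15.
Viktor ∩ Bianca ∩ Erik: 13:30-13:45, 14:00-17:15.
Viktor ∩ Bianca ∩ Erik ∩ Hiro: 13:30-13:45, 14:00-17:15.
Viktor ∩ Bianca ∩ Erik ∩ Hiro ∩ Divya: 14:00-17:15.
Viktor ∩ Bianca ∩ Erik ∩ Hiro ∩ Divya ∩ Jonas: 15:00-17:15.
Those are the intersection windows.
The last common window of at least 75 minutes is 15:00-17:15; a 75-minute meeting can start as late as 16:00 and still end by 17:15.

16:00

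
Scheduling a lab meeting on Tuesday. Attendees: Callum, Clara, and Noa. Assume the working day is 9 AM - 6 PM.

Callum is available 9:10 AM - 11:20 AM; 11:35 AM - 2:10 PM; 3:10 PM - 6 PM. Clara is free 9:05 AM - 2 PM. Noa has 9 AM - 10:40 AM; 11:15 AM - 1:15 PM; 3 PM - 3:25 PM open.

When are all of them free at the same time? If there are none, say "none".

09:10-10:40, 11:15-11:20, 11:35-13:15

Callum ∩ Clara: 09:10-11:20, 11:35-14:00.
Callum ∩ Clara ∩ Noa: 09:10-10:40, 11:15-11:20, 11:35-13:15.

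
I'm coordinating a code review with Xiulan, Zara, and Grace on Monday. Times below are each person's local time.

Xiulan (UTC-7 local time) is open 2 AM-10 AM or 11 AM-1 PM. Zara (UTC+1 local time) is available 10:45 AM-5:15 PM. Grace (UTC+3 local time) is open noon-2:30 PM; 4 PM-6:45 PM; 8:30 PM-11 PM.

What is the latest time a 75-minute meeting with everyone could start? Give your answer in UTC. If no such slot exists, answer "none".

Xiulan in UTC: 09:00-17:00, 18:00-20:00 (add 7h to convert from UTC-7).
Zara in UTC: 09:45-16:15 (subtract 1h to convert from UTC+1).
Grace in UTC: 09:00-11:30, 13:00-15:45, 17:30-20:00 (subtract 3h to convert from UTC+3).
Xiulan ∩ Zara: 09:45-16:15.
Xiulan ∩ Zara ∩ Grace: 09:45-11:30, 13:00-15:45.
The last common window of at least 75 minutes is 13:00-15:45; a 75-minute meeting can start as late as 14:30 and still end by 15:45.

14:30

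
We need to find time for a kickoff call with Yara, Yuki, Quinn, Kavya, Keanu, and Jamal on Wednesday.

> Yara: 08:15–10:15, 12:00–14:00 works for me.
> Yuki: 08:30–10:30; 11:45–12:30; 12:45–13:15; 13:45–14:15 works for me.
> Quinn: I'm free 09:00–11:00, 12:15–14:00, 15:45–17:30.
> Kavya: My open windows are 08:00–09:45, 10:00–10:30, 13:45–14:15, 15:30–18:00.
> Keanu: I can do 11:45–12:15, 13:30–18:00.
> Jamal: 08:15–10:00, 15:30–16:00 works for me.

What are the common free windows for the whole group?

Yara ∩ Yuki: 08:30-10:15, 12:00-12:30, 12:45-13:15, 13:45-14:00.
Yara ∩ Yuki ∩ Quinn: 09:00-10:15, 12:15-12:30, 12:45-13:15, 13:45-14:00.
Yara ∩ Yuki ∩ Quinn ∩ Kavya: 09:00-09:45, 10:00-10:15, 13:45-14:00.
Yara ∩ Yuki ∩ Quinn ∩ Kavya ∩ Keanu: 13:45-14:00.
Yara ∩ Yuki ∩ Quinn ∩ Kavya ∩ Keanu ∩ Jamal: ∅.
There is no time when everyone is free.

none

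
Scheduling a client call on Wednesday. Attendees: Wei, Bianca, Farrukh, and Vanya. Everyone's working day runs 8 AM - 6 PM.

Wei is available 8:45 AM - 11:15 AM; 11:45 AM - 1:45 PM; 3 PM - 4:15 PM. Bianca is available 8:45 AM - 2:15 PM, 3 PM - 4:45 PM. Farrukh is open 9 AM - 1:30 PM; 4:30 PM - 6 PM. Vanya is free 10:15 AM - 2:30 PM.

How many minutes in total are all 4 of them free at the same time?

165

Wei ∩ Bianca: 08:45-11:15, 11:45-13:45, 15:00-16:15.
Wei ∩ Bianca ∩ Farrukh: 09:00-11:15, 11:45-13:30.
Wei ∩ Bianca ∩ Farrukh ∩ Vanya: 10:15-11:15, 11:45-13:30.
Those are the intersection windows.
Summing the common windows: 60 + 105 = 165 minutes.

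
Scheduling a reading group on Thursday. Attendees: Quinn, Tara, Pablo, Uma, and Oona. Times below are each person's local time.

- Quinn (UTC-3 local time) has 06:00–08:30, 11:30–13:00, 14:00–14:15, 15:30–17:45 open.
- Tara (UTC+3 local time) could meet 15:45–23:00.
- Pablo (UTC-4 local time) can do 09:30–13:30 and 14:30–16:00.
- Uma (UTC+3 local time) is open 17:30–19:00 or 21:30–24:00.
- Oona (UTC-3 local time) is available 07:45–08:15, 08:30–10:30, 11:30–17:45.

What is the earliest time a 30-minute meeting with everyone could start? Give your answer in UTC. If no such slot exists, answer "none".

14:30

Quinn in UTC: 09:00-11:30, 14:30-16:00, 17:00-17:15, 18:30-20:45 (add 3h to convert from UTC-3).
Tara in UTC: 12:45-20:00 (subtract 3h to convert from UTC+3).
Pablo in UTC: 13:30-17:30, 18:30-20:00 (add 4h to convert from UTC-4).
Uma in UTC: 14:30-16:00, 18:30-21:00 (subtract 3h to convert from UTC+3).
Oona in UTC: 10:45-11:15, 11:30-13:30, 14:30-20:45 (add 3h to convert from UTC-3).
Quinn ∩ Tara: 14:30-16:00, 17:00-17:15, 18:30-20:00.
Quinn ∩ Tara ∩ Pablo: 14:30-16:00, 17:00-17:15, 18:30-20:00.
Quinn ∩ Tara ∩ Pablo ∩ Uma: 14:30-16:00, 18:30-20:00.
Quinn ∩ Tara ∩ Pablo ∩ Uma ∩ Oona: 14:30-16:00, 18:30-20:00.
The first common window of at least 30 minutes is 14:30-16:00, so the earliest start is 14:30.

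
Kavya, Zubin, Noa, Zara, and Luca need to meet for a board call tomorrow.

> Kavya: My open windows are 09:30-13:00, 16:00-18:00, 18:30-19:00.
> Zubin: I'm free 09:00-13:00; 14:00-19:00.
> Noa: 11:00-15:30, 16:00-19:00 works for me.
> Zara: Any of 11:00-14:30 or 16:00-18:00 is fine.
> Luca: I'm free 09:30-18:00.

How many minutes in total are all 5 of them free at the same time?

Kavya ∩ Zubin: 09:30-13:00, 16:00-18:00, 18:30-19:00.
Kavya ∩ Zubin ∩ Noa: 11:00-13:00, 16:00-18:00, 18:30-19:00.
Kavya ∩ Zubin ∩ Noa ∩ Zara: 11:00-13:00, 16:00-18:00.
Kavya ∩ Zubin ∩ Noa ∩ Zara ∩ Luca: 11:00-13:00, 16:00-18:00.
Summing the common windows: 120 + 120 = 240 minutes.

240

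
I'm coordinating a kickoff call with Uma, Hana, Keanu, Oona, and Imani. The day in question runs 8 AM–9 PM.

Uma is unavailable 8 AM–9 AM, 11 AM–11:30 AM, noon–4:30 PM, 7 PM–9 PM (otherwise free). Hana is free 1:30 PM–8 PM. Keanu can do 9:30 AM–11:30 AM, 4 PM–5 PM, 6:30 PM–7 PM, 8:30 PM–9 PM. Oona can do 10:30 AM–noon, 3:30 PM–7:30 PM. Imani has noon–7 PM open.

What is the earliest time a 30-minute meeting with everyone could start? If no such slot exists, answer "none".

Uma free: 09:00-11:00, 11:30-12:00, 16:30-19:00 (invert busy blocks within the working day).
Hana free: 13:30-20:00.
Keanu free: 09:30-11:30, 16:00-17:00, 18:30-19:00, 20:30-21:00.
Oona free: 10:30-12:00, 15:30-19:30.
Imani free: 12:00-19:00.
Uma ∩ Hana: 16:30-19:00.
Uma ∩ Hana ∩ Keanu: 16:30-17:00, 18:30-19:00.
Uma ∩ Hana ∩ Keanu ∩ Oona: 16:30-17:00, 18:30-19:00.
Uma ∩ Hana ∩ Keanu ∩ Oona ∩ Imani: 16:30-17:00, 18:30-19:00.
The first common window of at least 30 minutes is 16:30-17:00, so the earliest start is 16:30.

16:30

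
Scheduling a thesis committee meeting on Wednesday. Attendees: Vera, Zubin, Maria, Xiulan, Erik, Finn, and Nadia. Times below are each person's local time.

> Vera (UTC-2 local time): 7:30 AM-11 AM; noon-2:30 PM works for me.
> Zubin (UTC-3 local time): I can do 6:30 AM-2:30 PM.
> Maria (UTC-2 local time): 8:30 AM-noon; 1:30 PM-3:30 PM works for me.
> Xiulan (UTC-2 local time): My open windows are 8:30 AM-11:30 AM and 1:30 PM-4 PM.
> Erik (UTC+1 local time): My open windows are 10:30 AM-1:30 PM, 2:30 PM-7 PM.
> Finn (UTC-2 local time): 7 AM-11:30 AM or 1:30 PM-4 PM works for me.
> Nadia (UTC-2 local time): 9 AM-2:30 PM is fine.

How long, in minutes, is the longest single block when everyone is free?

90

Vera in UTC: 09:30-13:00, 14:00-16:30 (add 2h to convert from UTC-2).
Zubin in UTC: 09:30-17:30 (add 3h to convert from UTC-3).
Maria in UTC: 10:30-14:00, 15:30-17:30 (add 2h to convert from UTC-2).
Xiulan in UTC: 10:30-13:30, 15:30-18:00 (add 2h to convert from UTC-2).
Erik in UTC: 09:30-12:30, 13:30-18:00 (subtract 1h to convert from UTC+1).
Finn in UTC: 09:00-13:30, 15:30-18:00 (add 2h to convert from UTC-2).
Nadia in UTC: 11:00-16:30 (add 2h to convert from UTC-2).
Vera ∩ Zubin: 09:30-13:00, 14:00-16:30.
Vera ∩ Zubin ∩ Maria: 10:30-13:00, 15:30-16:30.
Vera ∩ Zubin ∩ Maria ∩ Xiulan: 10:30-13:00, 15:30-16:30.
Vera ∩ Zubin ∩ Maria ∩ Xiulan ∩ Erik: 10:30-12:30, 15:30-16:30.
Vera ∩ Zubin ∩ Maria ∩ Xiulan ∩ Erik ∩ Finn: 10:30-12:30, 15:30-16:30.
Vera ∩ Zubin ∩ Maria ∩ Xiulan ∩ Erik ∩ Finn ∩ Nadia: 11:00-12:30, 15:30-16:30.
The longest is 11:00-12:30 at 90 minutes.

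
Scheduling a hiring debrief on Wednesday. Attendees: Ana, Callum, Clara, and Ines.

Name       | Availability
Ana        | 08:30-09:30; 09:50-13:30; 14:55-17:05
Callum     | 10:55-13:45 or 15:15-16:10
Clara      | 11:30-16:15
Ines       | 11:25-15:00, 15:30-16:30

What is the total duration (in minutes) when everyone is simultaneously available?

Ana ∩ Callum: 10:55-13:30, 15:15-16:10.
Ana ∩ Callum ∩ Clara: 11:30-13:30, 15:15-16:10.
Ana ∩ Callum ∩ Clara ∩ Ines: 11:30-13:30, 15:30-16:10.
So the common availability across everyone is 11:30-13:30, 15:30-16:10.
Summing the common windows: 120 + 40 = 160 minutes.

160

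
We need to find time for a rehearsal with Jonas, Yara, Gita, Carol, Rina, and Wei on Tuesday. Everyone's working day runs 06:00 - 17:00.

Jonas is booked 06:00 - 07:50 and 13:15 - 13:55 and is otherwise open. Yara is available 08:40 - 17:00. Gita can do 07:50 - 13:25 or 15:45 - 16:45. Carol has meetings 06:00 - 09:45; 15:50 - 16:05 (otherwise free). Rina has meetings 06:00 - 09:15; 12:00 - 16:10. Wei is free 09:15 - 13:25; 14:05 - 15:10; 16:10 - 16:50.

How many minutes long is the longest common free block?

135

Jonas free: 07:50-13:15, 13:55-17:00 (invert busy blocks within the working day).
Yara free: 08:40-17:00.
Gita free: 07:50-13:25, 15:45-16:45.
Carol free: 09:45-15:50, 16:05-17:00 (invert busy blocks within the working day).
Rina free: 09:15-12:00, 16:10-17:00 (invert busy blocks within the working day).
Wei free: 09:15-13:25, 14:05-15:10, 16:10-16:50.
Jonas ∩ Yara: 08:40-13:15, 13:55-17:00.
Jonas ∩ Yara ∩ Gita: 08:40-13:15, 15:45-16:45.
Jonas ∩ Yara ∩ Gita ∩ Carol: 09:45-13:15, 15:45-15:50, 16:05-16:45.
Jonas ∩ Yara ∩ Gita ∩ Carol ∩ Rina: 09:45-12:00, 16:10-16:45.
Jonas ∩ Yara ∩ Gita ∩ Carol ∩ Rina ∩ Wei: 09:45-12:00, 16:10-16:45.
Those are the intersection windows.
The longest is 09:45-12:00 at 135 minutes.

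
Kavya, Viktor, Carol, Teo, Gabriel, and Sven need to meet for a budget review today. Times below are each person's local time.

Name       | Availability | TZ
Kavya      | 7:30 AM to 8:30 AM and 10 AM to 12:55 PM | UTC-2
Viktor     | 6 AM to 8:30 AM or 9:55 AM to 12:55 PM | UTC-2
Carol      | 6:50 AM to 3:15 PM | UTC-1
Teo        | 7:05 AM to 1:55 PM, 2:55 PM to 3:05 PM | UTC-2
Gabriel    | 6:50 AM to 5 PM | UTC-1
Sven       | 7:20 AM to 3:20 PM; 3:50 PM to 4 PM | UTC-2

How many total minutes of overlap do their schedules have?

Kavya in UTC: 09:30-10:30, 12:00-14:55 (add 2h to convert from UTC-2).
Viktor in UTC: 08:00-10:30, 11:55-14:55 (add 2h to convert from UTC-2).
Carol in UTC: 07:50-16:15 (add 1h to convert from UTC-1).
Teo in UTC: 09:05-15:55, 16:55-17:05 (add 2h to convert from UTC-2).
Gabriel in UTC: 07:50-18:00 (add 1h to convert from UTC-1).
Sven in UTC: 09:20-17:20, 17:50-18:00 (add 2h to convert from UTC-2).
Kavya ∩ Viktor: 09:30-10:30, 12:00-14:55.
Kavya ∩ Viktor ∩ Carol: 09:30-10:30, 12:00-14:55.
Kavya ∩ Viktor ∩ Carol ∩ Teo: 09:30-10:30, 12:00-14:55.
Kavya ∩ Viktor ∩ Carol ∩ Teo ∩ Gabriel: 09:30-10:30, 12:00-14:55.
Kavya ∩ Viktor ∩ Carol ∩ Teo ∩ Gabriel ∩ Sven: 09:30-10:30, 12:00-14:55.
Summing the common windows: 60 + 175 = 235 minutes.

235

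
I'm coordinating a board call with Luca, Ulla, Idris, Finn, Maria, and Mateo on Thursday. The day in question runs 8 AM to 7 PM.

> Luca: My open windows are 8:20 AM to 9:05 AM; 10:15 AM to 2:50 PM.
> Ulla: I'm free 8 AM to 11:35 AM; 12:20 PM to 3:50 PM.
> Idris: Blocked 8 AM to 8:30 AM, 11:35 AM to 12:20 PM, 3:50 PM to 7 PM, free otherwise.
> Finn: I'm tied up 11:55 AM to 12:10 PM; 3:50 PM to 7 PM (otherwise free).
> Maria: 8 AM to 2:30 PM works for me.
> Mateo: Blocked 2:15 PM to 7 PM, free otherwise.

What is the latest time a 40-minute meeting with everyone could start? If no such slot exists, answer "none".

Luca free: 08:20-09:05, 10:15-14:50.
Ulla free: 08:00-11:35, 12:20-15:50.
Idris free: 08:30-11:35, 12:20-15:50 (invert busy blocks within the working day).
Finn free: 08:00-11:55, 12:10-15:50 (invert busy blocks within the working day).
Maria free: 08:00-14:30.
Mateo free: 08:00-14:15 (invert busy blocks within the working day).
Luca ∩ Ulla: 08:20-09:05, 10:15-11:35, 12:20-14:50.
Luca ∩ Ulla ∩ Idris: 08:30-09:05, 10:15-11:35, 12:20-14:50.
Luca ∩ Ulla ∩ Idris ∩ Finn: 08:30-09:05, 10:15-11:35, 12:20-14:50.
Luca ∩ Ulla ∩ Idris ∩ Finn ∩ Maria: 08:30-09:05, 10:15-11:35, 12:20-14:30.
Luca ∩ Ulla ∩ Idris ∩ Finn ∩ Maria ∩ Mateo: 08:30-09:05, 10:15-11:35, 12:20-14:15.
So the common availability across everyone is 08:30-09:05, 10:15-11:35, 12:20-14:15.
The last common window of at least 40 minutes is 12:20-14:15; a 40-minute meeting can start as late as 13:35 and still end by 14:15.

13:35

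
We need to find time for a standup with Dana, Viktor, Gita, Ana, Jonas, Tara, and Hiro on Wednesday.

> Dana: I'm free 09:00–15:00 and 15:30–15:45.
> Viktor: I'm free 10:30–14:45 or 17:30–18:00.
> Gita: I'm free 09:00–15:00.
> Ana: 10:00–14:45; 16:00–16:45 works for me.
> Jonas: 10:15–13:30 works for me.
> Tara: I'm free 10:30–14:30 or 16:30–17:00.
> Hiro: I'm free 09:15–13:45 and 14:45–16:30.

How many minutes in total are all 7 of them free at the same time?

180

Dana ∩ Viktor: 10:30-14:45.
Dana ∩ Viktor ∩ Gita: 10:30-14:45.
Dana ∩ Viktor ∩ Gita ∩ Ana: 10:30-14:45.
Dana ∩ Viktor ∩ Gita ∩ Ana ∩ Jonas: 10:30-13:30.
Dana ∩ Viktor ∩ Gita ∩ Ana ∩ Jonas ∩ Tara: 10:30-13:30.
Dana ∩ Viktor ∩ Gita ∩ Ana ∩ Jonas ∩ Tara ∩ Hiro: 10:30-13:30.
Those are the intersection windows.
That's a single block of 180 minutes.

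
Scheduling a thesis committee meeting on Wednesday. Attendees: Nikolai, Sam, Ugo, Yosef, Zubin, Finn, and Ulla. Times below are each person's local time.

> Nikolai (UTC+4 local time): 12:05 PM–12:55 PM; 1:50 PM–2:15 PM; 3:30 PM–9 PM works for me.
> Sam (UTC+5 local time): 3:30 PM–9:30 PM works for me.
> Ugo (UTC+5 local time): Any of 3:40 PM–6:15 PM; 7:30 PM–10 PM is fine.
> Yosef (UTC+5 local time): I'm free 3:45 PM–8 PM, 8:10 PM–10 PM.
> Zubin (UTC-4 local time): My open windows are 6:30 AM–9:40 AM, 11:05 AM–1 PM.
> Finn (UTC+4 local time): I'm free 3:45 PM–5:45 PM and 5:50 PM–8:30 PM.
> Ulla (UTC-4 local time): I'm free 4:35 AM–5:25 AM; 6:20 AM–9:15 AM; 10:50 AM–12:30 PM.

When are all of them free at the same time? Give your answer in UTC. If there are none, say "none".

Nikolai in UTC: 08:05-08:55, 09:50-10:15, 11:30-17:00 (subtract 4h to convert from UTC+4).
Sam in UTC: 10:30-16:30 (subtract 5h to convert from UTC+5).
Ugo in UTC: 10:40-13:15, 14:30-17:00 (subtract 5h to convert from UTC+5).
Yosef in UTC: 10:45-15:00, 15:10-17:00 (subtract 5h to convert from UTC+5).
Zubin in UTC: 10:30-13:40, 15:05-17:00 (add 4h to convert from UTC-4).
Finn in UTC: 11:45-13:45, 13:50-16:30 (subtract 4h to convert from UTC+4).
Ulla in UTC: 08:35-09:25, 10:20-13:15, 14:50-16:30 (add 4h to convert from UTC-4).
Nikolai ∩ Sam: 11:30-16:30.
Nikolai ∩ Sam ∩ Ugo: 11:30-13:15, 14:30-16:30.
Nikolai ∩ Sam ∩ Ugo ∩ Yosef: 11:30-13:15, 14:30-15:00, 15:10-16:30.
Nikolai ∩ Sam ∩ Ugo ∩ Yosef ∩ Zubin: 11:30-13:15, 15:10-16:30.
Nikolai ∩ Sam ∩ Ugo ∩ Yosef ∩ Zubin ∩ Finn: 11:45-13:15, 15:10-16:30.
Nikolai ∩ Sam ∩ Ugo ∩ Yosef ∩ Zubin ∩ Finn ∩ Ulla: 11:45-13:15, 15:10-16:30.

11:45-13:15, 15:10-16:30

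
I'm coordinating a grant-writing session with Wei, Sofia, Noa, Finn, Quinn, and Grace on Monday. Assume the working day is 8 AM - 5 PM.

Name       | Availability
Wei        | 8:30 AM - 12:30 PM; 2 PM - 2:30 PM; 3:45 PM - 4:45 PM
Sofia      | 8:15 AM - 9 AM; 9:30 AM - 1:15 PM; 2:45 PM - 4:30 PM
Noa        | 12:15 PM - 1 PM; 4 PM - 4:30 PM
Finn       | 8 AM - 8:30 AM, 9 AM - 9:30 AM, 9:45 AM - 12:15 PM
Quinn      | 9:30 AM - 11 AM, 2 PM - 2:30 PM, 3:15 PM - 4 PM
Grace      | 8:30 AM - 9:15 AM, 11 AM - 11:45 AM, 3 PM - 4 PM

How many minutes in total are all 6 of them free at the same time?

Wei ∩ Sofia: 08:30-09:00, 09:30-12:30, 15:45-16:30.
Wei ∩ Sofia ∩ Noa: 12:15-12:30, 16:00-16:30.
Wei ∩ Sofia ∩ Noa ∩ Finn: ∅.
Wei ∩ Sofia ∩ Noa ∩ Finn ∩ Quinn: ∅.
Wei ∩ Sofia ∩ Noa ∩ Finn ∩ Quinn ∩ Grace: ∅.
There is no time when everyone is free.
There is no common window, so the total is 0 minutes.

0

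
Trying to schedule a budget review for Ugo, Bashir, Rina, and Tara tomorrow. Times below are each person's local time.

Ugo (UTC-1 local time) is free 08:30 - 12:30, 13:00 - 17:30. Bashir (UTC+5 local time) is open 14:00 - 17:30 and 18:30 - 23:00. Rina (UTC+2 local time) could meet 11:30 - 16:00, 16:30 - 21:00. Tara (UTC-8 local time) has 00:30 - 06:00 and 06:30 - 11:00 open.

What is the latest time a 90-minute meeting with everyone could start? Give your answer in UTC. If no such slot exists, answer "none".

Ugo in UTC: 09:30-13:30, 14:00-18:30 (add 1h to convert from UTC-1).
Bashir in UTC: 09:00-12:30, 13:30-18:00 (subtract 5h to convert from UTC+5).
Rina in UTC: 09:30-14:00, 14:30-19:00 (subtract 2h to convert from UTC+2).
Tara in UTC: 08:30-14:00, 14:30-19:00 (add 8h to convert from UTC-8).
Ugo ∩ Bashir: 09:30-12:30, 14:00-18:00.
Ugo ∩ Bashir ∩ Rina: 09:30-12:30, 14:30-18:00.
Ugo ∩ Bashir ∩ Rina ∩ Tara: 09:30-12:30, 14:30-18:00.
So the common availability across everyone is 09:30-12:30, 14:30-18:00.
The last common window of at least 90 minutes is 14:30-18:00; a 90-minute meeting can start as late as 16:30 and still end by 18:00.

16:30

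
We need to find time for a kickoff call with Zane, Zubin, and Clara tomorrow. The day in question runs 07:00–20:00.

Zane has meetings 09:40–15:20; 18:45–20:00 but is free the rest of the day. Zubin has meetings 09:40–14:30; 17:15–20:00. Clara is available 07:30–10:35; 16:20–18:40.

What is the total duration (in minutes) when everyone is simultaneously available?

Zane free: 07:00-09:40, 15:20-18:45 (invert busy blocks within the working day).
Zubin free: 07:00-09:40, 14:30-17:15 (invert busy blocks within the working day).
Clara free: 07:30-10:35, 16:20-18:40.
Zane ∩ Zubin: 07:00-09:40, 15:20-17:15.
Zane ∩ Zubin ∩ Clara: 07:30-09:40, 16:20-17:15.
Summing the common windows: 130 + 55 = 185 minutes.

185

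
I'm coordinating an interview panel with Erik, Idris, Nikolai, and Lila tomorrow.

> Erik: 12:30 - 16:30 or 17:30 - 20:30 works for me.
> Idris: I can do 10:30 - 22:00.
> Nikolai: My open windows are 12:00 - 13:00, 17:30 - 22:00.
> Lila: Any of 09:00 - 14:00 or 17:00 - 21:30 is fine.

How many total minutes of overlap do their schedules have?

Erik ∩ Idris: 12:30-16:30, 17:30-20:30.
Erik ∩ Idris ∩ Nikolai: 12:30-13:00, 17:30-20:30.
Erik ∩ Idris ∩ Nikolai ∩ Lila: 12:30-13:00, 17:30-20:30.
So the common availability across everyone is 12:30-13:00, 17:30-20:30.
Summing the common windows: 30 + 180 = 210 minutes.

210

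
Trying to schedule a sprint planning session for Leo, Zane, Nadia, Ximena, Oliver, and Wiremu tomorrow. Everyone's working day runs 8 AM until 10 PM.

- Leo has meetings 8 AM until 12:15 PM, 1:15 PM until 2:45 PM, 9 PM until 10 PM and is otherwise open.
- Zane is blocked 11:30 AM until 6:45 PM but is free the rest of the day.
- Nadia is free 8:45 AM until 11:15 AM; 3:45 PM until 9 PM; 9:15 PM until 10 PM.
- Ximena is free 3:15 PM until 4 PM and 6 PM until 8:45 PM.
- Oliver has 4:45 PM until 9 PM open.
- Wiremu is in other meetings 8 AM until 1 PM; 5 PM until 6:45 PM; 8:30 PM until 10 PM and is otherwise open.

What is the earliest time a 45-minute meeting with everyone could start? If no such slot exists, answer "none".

18:45

Leo free: 12:15-13:15, 14:45-21:00 (invert busy blocks within the working day).
Zane free: 08:00-11:30, 18:45-22:00 (invert busy blocks within the working day).
Nadia free: 08:45-11:15, 15:45-21:00, 21:15-22:00.
Ximena free: 15:15-16:00, 18:00-20:45.
Oliver free: 16:45-21:00.
Wiremu free: 13:00-17:00, 18:45-20:30 (invert busy blocks within the working day).
Leo ∩ Zane: 18:45-21:00.
Leo ∩ Zane ∩ Nadia: 18:45-21:00.
Leo ∩ Zane ∩ Nadia ∩ Ximena: 18:45-20:45.
Leo ∩ Zane ∩ Nadia ∩ Ximena ∩ Oliver: 18:45-20:45.
Leo ∩ Zane ∩ Nadia ∩ Ximena ∩ Oliver ∩ Wiremu: 18:45-20:30.
The first common window of at least 45 minutes is 18:45-20:30, so the earliest start is 18:45.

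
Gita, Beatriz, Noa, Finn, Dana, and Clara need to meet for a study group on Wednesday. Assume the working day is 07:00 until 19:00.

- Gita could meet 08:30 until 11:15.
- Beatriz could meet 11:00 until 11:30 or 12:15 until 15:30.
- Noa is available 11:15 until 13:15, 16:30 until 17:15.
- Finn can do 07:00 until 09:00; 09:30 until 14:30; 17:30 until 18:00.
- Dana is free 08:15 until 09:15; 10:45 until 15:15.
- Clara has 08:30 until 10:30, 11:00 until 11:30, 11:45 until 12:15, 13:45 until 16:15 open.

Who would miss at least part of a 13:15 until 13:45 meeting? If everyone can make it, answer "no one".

Gita: not fully free for 13:15-13:45. Beatriz: free for 13:15-13:45. Noa: not fully free for 13:15-13:45. Finn: free for 13:15-13:45. Dana: free for 13:15-13:45. Clara: not fully free for 13:15-13:45.

Clara, Gita, Noa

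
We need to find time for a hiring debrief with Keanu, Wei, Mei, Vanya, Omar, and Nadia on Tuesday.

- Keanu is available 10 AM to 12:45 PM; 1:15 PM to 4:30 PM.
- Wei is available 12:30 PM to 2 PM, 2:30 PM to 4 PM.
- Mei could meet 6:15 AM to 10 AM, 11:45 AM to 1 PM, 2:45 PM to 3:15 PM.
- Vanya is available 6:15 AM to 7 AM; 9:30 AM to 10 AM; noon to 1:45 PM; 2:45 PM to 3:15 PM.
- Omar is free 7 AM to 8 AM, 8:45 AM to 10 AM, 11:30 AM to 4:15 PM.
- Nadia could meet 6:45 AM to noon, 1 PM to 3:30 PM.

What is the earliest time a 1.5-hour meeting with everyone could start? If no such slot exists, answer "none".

Keanu ∩ Wei: 12:30-12:45, 13:15-14:00, 14:30-16:00.
Keanu ∩ Wei ∩ Mei: 12:30-12:45, 14:45-15:15.
Keanu ∩ Wei ∩ Mei ∩ Vanya: 12:30-12:45, 14:45-15:15.
Keanu ∩ Wei ∩ Mei ∩ Vanya ∩ Omar: 12:30-12:45, 14:45-15:15.
Keanu ∩ Wei ∩ Mei ∩ Vanya ∩ Omar ∩ Nadia: 14:45-15:15.
Those are the intersection windows.
No common window is at least 90 minutes long.

none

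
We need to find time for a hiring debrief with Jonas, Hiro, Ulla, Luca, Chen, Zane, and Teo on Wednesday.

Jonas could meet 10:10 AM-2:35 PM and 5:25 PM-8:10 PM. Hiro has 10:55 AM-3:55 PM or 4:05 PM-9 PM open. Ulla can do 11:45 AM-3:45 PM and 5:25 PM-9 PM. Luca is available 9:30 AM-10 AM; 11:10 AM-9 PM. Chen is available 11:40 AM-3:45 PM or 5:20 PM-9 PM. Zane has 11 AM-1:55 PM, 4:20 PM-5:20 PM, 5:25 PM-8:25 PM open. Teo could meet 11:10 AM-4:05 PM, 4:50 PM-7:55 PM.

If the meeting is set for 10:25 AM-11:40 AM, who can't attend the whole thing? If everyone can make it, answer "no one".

Chen, Hiro, Luca, Teo, Ulla, Zane

Jonas: free for 10:25-11:40. Hiro: not fully free for 10:25-11:40. Ulla: not fully free for 10:25-11:40. Luca: not fully free for 10:25-11:40. Chen: not fully free for 10:25-11:40. Zane: not fully free for 10:25-11:40. Teo: not fully free for 10:25-11:40.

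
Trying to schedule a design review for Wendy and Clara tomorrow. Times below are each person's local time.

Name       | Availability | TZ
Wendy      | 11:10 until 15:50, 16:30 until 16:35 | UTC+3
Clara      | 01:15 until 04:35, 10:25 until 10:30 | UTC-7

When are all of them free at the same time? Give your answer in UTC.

Wendy in UTC: 08:10-12:50, 13:30-13:35 (subtract 3h to convert from UTC+3).
Clara in UTC: 08:15-11:35, 17:25-17:30 (add 7h to convert from UTC-7).
Wendy ∩ Clara: 08:15-11:35.
Those are the intersection windows.

08:15-11:35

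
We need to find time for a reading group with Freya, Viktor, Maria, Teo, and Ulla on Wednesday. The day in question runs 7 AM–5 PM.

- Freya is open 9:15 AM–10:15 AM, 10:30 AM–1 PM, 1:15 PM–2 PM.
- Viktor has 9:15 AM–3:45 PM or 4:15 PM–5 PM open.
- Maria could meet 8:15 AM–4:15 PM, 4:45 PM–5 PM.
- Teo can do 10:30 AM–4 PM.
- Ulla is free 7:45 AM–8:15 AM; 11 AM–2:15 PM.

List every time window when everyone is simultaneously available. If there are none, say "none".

11:00-13:00, 13:15-14:00

Freya ∩ Viktor: 09:15-10:15, 10:30-13:00, 13:15-14:00.
Freya ∩ Viktor ∩ Maria: 09:15-10:15, 10:30-13:00, 13:15-14:00.
Freya ∩ Viktor ∩ Maria ∩ Teo: 10:30-13:00, 13:15-14:00.
Freya ∩ Viktor ∩ Maria ∩ Teo ∩ Ulla: 11:00-13:00, 13:15-14:00.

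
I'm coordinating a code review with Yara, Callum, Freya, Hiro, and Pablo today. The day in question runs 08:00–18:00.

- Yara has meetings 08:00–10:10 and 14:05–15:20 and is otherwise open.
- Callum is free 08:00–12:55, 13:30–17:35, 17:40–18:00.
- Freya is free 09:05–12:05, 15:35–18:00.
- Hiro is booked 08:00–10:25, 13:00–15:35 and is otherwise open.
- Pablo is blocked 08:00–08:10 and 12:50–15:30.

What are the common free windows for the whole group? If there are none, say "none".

10:25-12:05, 15:35-17:35, 17:40-18:00

Yara free: 10:10-14:05, 15:20-18:00 (invert busy blocks within the working day).
Callum free: 08:00-12:55, 13:30-17:35, 17:40-18:00.
Freya free: 09:05-12:05, 15:35-18:00.
Hiro free: 10:25-13:00, 15:35-18:00 (invert busy blocks within the working day).
Pablo free: 08:10-12:50, 15:30-18:00 (invert busy blocks within the working day).
Yara ∩ Callum: 10:10-12:55, 13:30-14:05, 15:20-17:35, 17:40-18:00.
Yara ∩ Callum ∩ Freya: 10:10-12:05, 15:35-17:35, 17:40-18:00.
Yara ∩ Callum ∩ Freya ∩ Hiro: 10:25-12:05, 15:35-17:35, 17:40-18:00.
Yara ∩ Callum ∩ Freya ∩ Hiro ∩ Pablo: 10:25-12:05, 15:35-17:35, 17:40-18:00.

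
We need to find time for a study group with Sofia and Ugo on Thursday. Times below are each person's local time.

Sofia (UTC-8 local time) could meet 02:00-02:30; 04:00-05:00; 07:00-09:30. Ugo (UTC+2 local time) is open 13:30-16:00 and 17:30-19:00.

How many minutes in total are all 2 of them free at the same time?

150

Sofia in UTC: 10:00-10:30, 12:00-13:00, 15:00-17:30 (add 8h to convert from UTC-8).
Ugo in UTC: 11:30-14:00, 15:30-17:00 (subtract 2h to convert from UTC+2).
Sofia ∩ Ugo: 12:00-13:00, 15:30-17:00.
Those are the intersection windows.
Summing the common windows: 60 + 90 = 150 minutes.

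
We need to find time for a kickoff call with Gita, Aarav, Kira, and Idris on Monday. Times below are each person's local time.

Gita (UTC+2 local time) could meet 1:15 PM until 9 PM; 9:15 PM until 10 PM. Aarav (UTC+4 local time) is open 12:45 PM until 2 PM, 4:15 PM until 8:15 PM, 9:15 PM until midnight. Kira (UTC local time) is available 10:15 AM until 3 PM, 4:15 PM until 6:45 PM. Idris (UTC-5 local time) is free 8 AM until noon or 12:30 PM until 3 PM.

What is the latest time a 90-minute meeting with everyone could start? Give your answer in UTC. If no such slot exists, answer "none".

Gita in UTC: 11:15-19:00, 19:15-20:00 (subtract 2h to convert from UTC+2).
Aarav in UTC: 08:45-10:00, 12:15-16:15, 17:15-20:00 (subtract 4h to convert from UTC+4).
Kira in UTC: 10:15-15:00, 16:15-18:45.
Idris in UTC: 13:00-17:00, 17:30-20:00 (add 5h to convert from UTC-5).
Gita ∩ Aarav: 12:15-16:15, 17:15-19:00, 19:15-20:00.
Gita ∩ Aarav ∩ Kira: 12:15-15:00, 17:15-18:45.
Gita ∩ Aarav ∩ Kira ∩ Idris: 13:00-15:00, 17:30-18:45.
The last common window of at least 90 minutes is 13:00-15:00; a 90-minute meeting can start as late as 13:30 and still end by 15:00.

13:30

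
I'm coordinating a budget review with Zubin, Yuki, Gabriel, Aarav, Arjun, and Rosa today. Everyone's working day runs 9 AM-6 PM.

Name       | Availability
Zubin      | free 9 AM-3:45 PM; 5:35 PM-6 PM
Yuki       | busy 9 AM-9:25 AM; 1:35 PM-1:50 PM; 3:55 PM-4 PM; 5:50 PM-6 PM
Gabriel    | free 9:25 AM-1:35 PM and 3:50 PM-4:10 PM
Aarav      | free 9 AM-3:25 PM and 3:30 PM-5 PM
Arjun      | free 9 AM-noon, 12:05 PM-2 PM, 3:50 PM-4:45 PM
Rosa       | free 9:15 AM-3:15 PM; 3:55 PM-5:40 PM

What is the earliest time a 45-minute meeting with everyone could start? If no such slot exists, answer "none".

Zubin free: 09:00-15:45, 17:35-18:00.
Yuki free: 09:25-13:35, 13:50-15:55, 16:00-17:50 (invert busy blocks within the working day).
Gabriel free: 09:25-13:35, 15:50-16:10.
Aarav free: 09:00-15:25, 15:30-17:00.
Arjun free: 09:00-12:00, 12:05-14:00, 15:50-16:45.
Rosa free: 09:15-15:15, 15:55-17:40.
Zubin ∩ Yuki: 09:25-13:35, 13:50-15:45, 17:35-17:50.
Zubin ∩ Yuki ∩ Gabriel: 09:25-13:35.
Zubin ∩ Yuki ∩ Gabriel ∩ Aarav: 09:25-13:35.
Zubin ∩ Yuki ∩ Gabriel ∩ Aarav ∩ Arjun: 09:25-12:00, 12:05-13:35.
Zubin ∩ Yuki ∩ Gabriel ∩ Aarav ∩ Arjun ∩ Rosa: 09:25-12:00, 12:05-13:35.
So the common availability across everyone is 09:25-12:00, 12:05-13:35.
The first common window of at least 45 minutes is 09:25-12:00, so the earliest start is 09:25.

09:25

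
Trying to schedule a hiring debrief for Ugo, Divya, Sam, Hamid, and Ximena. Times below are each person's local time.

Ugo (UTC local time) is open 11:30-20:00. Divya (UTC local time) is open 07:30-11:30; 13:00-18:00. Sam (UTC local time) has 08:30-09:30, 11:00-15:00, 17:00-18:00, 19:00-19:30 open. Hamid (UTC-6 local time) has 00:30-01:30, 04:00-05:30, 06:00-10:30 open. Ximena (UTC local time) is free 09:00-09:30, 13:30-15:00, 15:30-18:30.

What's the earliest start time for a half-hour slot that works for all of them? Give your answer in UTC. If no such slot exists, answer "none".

13:30

Ugo in UTC: 11:30-20:00.
Divya in UTC: 07:30-11:30, 13:00-18:00.
Sam in UTC: 08:30-09:30, 11:00-15:00, 17:00-18:00, 19:00-19:30.
Hamid in UTC: 06:30-07:30, 10:00-11:30, 12:00-16:30 (add 6h to convert from UTC-6).
Ximena in UTC: 09:00-09:30, 13:30-15:00, 15:30-18:30.
Ugo ∩ Divya: 13:00-18:00.
Ugo ∩ Divya ∩ Sam: 13:00-15:00, 17:00-18:00.
Ugo ∩ Divya ∩ Sam ∩ Hamid: 13:00-15:00.
Ugo ∩ Divya ∩ Sam ∩ Hamid ∩ Ximena: 13:30-15:00.
So the common availability across everyone is 13:30-15:00.
The first common window of at least 30 minutes is 13:30-15:00, so the earliest start is 13:30.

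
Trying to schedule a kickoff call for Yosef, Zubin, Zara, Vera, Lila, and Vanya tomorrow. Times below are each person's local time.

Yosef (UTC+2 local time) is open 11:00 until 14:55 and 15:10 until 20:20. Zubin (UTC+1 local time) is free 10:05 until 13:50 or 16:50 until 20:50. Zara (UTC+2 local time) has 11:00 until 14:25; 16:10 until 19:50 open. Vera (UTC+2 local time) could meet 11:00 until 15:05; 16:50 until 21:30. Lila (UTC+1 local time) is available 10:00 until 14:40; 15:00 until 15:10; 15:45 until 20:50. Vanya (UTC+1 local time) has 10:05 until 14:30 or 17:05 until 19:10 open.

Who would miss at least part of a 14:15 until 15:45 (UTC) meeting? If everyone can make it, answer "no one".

Yosef in UTC: 09:00-12:55, 13:10-18:20 (subtract 2h to convert from UTC+2).
Zubin in UTC: 09:05-12:50, 15:50-19:50 (subtract 1h to convert from UTC+1).
Zara in UTC: 09:00-12:25, 14:10-17:50 (subtract 2h to convert from UTC+2).
Vera in UTC: 09:00-13:05, 14:50-19:30 (subtract 2h to convert from UTC+2).
Lila in UTC: 09:00-13:40, 14:00-14:10, 14:45-19:50 (subtract 1h to convert from UTC+1).
Vanya in UTC: 09:05-13:30, 16:05-18:10 (subtract 1h to convert from UTC+1).
Yosef: free for 14:15-15:45. Zubin: not fully free for 14:15-15:45. Zara: free for 14:15-15:45. Vera: not fully free for 14:15-15:45. Lila: not fully free for 14:15-15:45. Vanya: not fully free for 14:15-15:45.

Lila, Vanya, Vera, Zubin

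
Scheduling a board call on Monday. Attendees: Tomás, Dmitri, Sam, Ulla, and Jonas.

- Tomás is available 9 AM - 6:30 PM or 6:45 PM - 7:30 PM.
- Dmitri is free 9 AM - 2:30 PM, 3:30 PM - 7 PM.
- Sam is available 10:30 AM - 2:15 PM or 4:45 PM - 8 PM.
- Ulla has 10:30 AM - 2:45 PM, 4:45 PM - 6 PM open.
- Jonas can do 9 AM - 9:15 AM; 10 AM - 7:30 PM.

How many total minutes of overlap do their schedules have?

Tomás ∩ Dmitri: 09:00-14:30, 15:30-18:30, 18:45-19:00.
Tomás ∩ Dmitri ∩ Sam: 10:30-14:15, 16:45-18:30, 18:45-19:00.
Tomás ∩ Dmitri ∩ Sam ∩ Ulla: 10:30-14:15, 16:45-18:00.
Tomás ∩ Dmitri ∩ Sam ∩ Ulla ∩ Jonas: 10:30-14:15, 16:45-18:00.
So the common availability across everyone is 10:30-14:15, 16:45-18:00.
Summing the common windows: 225 + 75 = 300 minutes.

300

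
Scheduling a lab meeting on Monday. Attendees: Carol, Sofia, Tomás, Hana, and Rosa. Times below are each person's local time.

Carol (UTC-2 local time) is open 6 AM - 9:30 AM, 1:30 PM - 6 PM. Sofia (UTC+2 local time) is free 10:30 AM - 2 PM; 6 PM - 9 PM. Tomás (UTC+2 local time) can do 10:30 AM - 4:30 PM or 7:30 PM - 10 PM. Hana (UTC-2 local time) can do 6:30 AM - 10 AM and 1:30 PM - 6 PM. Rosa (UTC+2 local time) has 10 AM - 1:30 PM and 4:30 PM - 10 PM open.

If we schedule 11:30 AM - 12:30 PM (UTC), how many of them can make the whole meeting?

Carol in UTC: 08:00-11:30, 15:30-20:00 (add 2h to convert from UTC-2).
Sofia in UTC: 08:30-12:00, 16:00-19:00 (subtract 2h to convert from UTC+2).
Tomás in UTC: 08:30-14:30, 17:30-20:00 (subtract 2h to convert from UTC+2).
Hana in UTC: 08:30-12:00, 15:30-20:00 (add 2h to convert from UTC-2).
Rosa in UTC: 08:00-11:30, 14:30-20:00 (subtract 2h to convert from UTC+2).
Tomás can make the full 11:30-12:30 slot — that's 1.

1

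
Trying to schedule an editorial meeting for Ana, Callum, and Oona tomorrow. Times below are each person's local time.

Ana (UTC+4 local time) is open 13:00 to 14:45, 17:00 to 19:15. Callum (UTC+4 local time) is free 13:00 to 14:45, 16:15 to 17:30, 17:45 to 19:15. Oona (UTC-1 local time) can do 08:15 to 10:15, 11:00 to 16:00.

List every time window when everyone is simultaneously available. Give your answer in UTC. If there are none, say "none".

09:15-10:45, 13:00-13:30, 13:45-15:15

Ana in UTC: 09:00-10:45, 13:00-15:15 (subtract 4h to convert from UTC+4).
Callum in UTC: 09:00-10:45, 12:15-13:30, 13:45-15:15 (subtract 4h to convert from UTC+4).
Oona in UTC: 09:15-11:15, 12:00-17:00 (add 1h to convert from UTC-1).
Ana ∩ Callum: 09:00-10:45, 13:00-13:30, 13:45-15:15.
Ana ∩ Callum ∩ Oona: 09:15-10:45, 13:00-13:30, 13:45-15:15.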